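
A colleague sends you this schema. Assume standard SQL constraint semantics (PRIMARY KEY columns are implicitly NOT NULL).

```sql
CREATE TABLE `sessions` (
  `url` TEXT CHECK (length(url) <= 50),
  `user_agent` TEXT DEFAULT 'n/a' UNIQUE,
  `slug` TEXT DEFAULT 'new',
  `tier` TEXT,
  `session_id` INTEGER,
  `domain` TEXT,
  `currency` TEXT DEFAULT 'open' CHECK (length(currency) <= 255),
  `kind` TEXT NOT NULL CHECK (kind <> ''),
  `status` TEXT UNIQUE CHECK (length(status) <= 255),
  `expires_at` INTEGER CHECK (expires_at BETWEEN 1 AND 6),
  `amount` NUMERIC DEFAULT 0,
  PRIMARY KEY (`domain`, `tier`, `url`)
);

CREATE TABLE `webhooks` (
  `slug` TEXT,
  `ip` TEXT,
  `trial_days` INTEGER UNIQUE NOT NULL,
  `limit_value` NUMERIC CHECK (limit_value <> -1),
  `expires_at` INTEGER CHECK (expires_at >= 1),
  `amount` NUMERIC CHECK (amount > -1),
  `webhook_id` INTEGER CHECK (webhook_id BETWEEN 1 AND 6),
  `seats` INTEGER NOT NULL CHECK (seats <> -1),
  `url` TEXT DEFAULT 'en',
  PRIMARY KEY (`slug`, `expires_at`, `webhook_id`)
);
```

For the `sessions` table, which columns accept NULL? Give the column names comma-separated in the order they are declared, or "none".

user_agent, slug, session_id, currency, status, expires_at, amount

- url: part of the PRIMARY KEY, which implies NOT NULL → not nullable.
- user_agent: UNIQUE does not imply NOT NULL → nullable.
- slug: DEFAULT only fills an omitted column; an explicit NULL is still allowed → nullable.
- tier: part of the PRIMARY KEY, which implies NOT NULL → not nullable.
- session_id: no NOT NULL constraint applies → nullable.
- domain: part of the PRIMARY KEY, which implies NOT NULL → not nullable.
- currency: CHECK does not forbid NULL (a CHECK constraint passes when its expression is NULL) → nullable.
- kind: declared NOT NULL → not nullable.
- status: CHECK does not forbid NULL (a CHECK constraint passes when its expression is NULL) → nullable.
- expires_at: CHECK does not forbid NULL (a CHECK constraint passes when its expression is NULL) → nullable.
- amount: DEFAULT only fills an omitted column; an explicit NULL is still allowed → nullable.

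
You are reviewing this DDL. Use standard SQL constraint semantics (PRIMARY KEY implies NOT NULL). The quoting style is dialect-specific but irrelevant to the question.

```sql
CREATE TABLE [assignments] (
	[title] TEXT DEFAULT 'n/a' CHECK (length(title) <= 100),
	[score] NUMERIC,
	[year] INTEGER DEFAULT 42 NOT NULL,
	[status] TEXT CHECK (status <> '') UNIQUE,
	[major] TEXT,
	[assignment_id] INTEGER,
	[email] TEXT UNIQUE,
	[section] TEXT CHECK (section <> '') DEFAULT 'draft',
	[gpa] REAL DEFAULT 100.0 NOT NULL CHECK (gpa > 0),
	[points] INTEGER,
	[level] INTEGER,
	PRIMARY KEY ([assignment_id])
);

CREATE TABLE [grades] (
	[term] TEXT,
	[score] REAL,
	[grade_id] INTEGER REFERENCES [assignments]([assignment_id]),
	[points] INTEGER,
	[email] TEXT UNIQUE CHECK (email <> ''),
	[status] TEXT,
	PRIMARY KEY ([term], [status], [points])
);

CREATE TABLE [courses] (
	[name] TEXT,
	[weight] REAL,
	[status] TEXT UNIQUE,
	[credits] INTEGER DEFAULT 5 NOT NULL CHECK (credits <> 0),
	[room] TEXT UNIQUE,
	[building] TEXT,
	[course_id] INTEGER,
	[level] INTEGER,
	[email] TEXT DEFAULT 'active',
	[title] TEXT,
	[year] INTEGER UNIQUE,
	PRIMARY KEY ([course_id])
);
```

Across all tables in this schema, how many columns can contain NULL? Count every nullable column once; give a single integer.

assignments: 8 nullable (title, score, status, major, email, section, points, level — PK (assignment_id) and explicit NOT NULL columns excluded).
grades: 3 nullable (score, grade_id, email — PK (term, status, points) and explicit NOT NULL columns excluded).
courses: 9 nullable (name, weight, status, room, building, level, email, title, year — PK (course_id) and explicit NOT NULL columns excluded).
Total: 8 + 3 + 9 = 20.

20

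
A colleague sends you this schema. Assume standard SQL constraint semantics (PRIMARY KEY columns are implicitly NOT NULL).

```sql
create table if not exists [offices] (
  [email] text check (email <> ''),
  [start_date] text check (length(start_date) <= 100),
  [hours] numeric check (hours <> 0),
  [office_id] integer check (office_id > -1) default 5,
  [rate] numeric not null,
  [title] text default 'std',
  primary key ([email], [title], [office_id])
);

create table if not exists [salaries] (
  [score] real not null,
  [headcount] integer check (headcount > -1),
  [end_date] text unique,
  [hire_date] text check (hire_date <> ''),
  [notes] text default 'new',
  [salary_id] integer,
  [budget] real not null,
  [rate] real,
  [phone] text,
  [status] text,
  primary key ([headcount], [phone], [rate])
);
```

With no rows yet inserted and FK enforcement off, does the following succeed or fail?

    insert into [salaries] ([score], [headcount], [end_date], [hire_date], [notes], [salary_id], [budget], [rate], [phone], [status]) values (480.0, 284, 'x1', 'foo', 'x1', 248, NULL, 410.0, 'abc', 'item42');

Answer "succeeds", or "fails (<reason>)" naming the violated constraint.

fails (NOT NULL on budget)

budget is explicitly set to NULL, but budget is declared NOT NULL.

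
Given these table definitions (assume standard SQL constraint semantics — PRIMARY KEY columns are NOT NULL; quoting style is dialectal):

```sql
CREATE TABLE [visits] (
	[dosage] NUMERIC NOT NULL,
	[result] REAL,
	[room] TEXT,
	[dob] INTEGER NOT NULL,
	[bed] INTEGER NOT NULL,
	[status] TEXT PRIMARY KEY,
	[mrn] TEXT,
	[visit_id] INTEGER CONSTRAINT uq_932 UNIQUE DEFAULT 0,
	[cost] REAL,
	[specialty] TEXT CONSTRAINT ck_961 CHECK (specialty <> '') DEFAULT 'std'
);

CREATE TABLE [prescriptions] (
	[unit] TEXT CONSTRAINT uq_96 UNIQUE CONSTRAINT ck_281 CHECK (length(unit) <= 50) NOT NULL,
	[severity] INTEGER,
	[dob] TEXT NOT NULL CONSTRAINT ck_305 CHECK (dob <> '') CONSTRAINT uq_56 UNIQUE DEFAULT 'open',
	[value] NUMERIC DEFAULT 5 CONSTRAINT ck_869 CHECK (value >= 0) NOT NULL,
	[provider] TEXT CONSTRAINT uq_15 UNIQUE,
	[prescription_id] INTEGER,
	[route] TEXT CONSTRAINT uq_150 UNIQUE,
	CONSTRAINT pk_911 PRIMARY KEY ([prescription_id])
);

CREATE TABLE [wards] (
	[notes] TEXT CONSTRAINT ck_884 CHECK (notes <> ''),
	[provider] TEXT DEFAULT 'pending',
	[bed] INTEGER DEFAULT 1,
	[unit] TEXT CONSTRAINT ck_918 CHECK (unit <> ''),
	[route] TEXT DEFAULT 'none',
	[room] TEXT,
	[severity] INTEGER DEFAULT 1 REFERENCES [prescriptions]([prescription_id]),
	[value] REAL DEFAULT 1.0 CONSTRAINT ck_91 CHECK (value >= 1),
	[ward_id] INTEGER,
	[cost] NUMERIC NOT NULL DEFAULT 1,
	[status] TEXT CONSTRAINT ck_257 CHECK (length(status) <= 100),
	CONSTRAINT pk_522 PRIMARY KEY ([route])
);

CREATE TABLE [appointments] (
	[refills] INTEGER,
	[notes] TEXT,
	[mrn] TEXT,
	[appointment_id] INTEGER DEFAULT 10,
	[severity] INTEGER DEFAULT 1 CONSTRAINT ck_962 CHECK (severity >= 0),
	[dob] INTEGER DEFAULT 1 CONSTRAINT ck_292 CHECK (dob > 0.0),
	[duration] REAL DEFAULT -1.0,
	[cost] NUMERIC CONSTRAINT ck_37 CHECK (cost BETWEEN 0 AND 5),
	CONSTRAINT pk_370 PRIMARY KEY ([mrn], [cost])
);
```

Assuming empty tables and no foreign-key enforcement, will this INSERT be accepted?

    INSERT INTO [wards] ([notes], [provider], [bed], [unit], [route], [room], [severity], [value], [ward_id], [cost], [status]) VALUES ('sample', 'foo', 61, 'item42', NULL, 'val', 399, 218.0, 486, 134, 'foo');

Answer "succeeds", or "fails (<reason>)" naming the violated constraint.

route is explicitly set to NULL, but route is part of the PRIMARY KEY (implied NOT NULL).

fails (NOT NULL on route)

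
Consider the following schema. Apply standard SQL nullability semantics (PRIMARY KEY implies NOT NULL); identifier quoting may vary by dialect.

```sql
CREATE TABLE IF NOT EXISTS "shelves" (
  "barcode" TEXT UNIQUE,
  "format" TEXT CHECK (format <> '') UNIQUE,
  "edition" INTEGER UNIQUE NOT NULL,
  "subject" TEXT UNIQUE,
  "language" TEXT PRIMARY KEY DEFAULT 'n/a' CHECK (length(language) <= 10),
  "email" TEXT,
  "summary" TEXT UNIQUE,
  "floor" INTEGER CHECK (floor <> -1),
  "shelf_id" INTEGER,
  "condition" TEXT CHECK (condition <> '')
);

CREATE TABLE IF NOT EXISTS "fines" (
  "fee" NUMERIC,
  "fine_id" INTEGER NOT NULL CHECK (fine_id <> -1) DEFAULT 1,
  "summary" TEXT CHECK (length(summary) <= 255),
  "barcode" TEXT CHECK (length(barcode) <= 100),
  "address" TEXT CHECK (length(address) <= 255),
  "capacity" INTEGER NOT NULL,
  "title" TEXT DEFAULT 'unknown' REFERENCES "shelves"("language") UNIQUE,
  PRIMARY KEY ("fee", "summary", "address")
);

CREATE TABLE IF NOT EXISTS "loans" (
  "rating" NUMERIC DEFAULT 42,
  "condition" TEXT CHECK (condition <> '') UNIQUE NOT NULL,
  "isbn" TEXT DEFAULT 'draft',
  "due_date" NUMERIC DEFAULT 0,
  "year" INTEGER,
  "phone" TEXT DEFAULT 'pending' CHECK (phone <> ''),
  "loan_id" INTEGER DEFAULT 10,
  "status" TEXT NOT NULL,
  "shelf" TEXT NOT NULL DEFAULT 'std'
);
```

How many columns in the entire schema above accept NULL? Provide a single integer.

shelves: 8 nullable (barcode, format, subject, email, summary, floor, shelf_id, condition — PK (language) and explicit NOT NULL columns excluded).
fines: 2 nullable (barcode, title — PK (fee, summary, address) and explicit NOT NULL columns excluded).
loans: 6 nullable (rating, isbn, due_date, year, phone, loan_id — PK none and explicit NOT NULL columns excluded).
Total: 8 + 2 + 6 = 16.

16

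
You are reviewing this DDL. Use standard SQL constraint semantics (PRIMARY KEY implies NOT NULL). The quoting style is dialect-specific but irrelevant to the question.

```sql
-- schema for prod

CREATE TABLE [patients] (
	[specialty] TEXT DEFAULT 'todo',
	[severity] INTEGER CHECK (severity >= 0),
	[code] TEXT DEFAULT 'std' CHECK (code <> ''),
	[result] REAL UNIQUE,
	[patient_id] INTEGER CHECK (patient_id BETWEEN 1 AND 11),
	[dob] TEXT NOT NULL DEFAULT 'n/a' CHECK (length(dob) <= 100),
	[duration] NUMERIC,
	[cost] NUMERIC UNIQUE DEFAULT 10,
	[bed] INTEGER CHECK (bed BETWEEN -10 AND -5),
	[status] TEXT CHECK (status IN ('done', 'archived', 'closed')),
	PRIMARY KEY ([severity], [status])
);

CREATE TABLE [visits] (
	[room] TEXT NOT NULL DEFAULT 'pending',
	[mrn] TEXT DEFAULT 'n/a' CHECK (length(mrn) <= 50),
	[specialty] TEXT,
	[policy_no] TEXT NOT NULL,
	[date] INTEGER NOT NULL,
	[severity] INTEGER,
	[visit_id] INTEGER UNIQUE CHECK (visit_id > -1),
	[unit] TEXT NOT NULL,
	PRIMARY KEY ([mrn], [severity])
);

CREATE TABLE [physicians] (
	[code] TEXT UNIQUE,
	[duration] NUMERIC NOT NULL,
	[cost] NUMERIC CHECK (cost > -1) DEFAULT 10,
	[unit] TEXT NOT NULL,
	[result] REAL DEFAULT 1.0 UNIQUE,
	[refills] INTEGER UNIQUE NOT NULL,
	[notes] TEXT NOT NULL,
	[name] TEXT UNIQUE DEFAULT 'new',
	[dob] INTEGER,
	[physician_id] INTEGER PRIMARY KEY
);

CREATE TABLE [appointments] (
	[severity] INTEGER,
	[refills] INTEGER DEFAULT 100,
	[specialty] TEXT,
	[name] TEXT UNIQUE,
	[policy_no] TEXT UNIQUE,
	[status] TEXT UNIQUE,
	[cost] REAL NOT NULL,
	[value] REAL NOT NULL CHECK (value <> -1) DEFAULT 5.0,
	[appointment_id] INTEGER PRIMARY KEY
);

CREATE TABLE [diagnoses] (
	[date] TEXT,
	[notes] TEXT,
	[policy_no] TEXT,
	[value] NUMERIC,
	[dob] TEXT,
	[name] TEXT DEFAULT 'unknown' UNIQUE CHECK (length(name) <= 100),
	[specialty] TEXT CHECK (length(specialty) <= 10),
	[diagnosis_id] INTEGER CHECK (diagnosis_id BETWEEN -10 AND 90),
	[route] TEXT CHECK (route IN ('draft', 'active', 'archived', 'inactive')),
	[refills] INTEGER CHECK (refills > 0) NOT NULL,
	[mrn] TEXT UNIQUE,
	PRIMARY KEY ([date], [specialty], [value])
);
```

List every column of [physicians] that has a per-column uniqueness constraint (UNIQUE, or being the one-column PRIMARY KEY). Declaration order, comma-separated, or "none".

code, result, refills, name, physician_id

- code: declared UNIQUE → unique.
- duration: no UNIQUE or single-column PK constraint.
- cost: no UNIQUE or single-column PK constraint.
- unit: no UNIQUE or single-column PK constraint.
- result: declared UNIQUE → unique.
- refills: declared UNIQUE → unique.
- notes: no UNIQUE or single-column PK constraint.
- name: declared UNIQUE → unique.
- dob: no UNIQUE or single-column PK constraint.
- physician_id: single-column PRIMARY KEY → unique.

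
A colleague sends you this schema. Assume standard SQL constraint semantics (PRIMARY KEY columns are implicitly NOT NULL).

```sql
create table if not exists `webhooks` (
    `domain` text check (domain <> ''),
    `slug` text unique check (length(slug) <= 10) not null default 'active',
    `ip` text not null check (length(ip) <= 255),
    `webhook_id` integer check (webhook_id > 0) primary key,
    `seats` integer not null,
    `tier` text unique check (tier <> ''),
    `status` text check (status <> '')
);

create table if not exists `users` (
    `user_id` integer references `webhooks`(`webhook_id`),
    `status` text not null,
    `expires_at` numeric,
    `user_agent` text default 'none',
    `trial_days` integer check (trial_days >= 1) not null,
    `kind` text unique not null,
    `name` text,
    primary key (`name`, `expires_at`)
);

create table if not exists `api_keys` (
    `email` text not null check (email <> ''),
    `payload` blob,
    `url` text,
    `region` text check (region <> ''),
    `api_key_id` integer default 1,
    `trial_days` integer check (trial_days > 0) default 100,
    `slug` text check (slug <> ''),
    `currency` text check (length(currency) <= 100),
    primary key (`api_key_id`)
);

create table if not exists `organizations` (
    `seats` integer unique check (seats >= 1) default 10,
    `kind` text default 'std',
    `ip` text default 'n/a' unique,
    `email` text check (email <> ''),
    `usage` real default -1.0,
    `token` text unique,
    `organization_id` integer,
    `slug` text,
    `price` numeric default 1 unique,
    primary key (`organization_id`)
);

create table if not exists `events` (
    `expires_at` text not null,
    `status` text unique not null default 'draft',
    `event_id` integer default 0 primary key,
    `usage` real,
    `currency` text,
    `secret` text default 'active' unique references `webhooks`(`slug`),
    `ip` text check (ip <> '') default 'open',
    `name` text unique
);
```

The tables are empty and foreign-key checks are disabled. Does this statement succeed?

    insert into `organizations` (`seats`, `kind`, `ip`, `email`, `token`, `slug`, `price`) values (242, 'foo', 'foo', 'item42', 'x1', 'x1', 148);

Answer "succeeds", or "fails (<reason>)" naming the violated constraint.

organization_id is omitted from the column list and has no DEFAULT, so it would receive NULL.
But organization_id is part of the PRIMARY KEY (implied NOT NULL).

fails (NOT NULL on organization_id)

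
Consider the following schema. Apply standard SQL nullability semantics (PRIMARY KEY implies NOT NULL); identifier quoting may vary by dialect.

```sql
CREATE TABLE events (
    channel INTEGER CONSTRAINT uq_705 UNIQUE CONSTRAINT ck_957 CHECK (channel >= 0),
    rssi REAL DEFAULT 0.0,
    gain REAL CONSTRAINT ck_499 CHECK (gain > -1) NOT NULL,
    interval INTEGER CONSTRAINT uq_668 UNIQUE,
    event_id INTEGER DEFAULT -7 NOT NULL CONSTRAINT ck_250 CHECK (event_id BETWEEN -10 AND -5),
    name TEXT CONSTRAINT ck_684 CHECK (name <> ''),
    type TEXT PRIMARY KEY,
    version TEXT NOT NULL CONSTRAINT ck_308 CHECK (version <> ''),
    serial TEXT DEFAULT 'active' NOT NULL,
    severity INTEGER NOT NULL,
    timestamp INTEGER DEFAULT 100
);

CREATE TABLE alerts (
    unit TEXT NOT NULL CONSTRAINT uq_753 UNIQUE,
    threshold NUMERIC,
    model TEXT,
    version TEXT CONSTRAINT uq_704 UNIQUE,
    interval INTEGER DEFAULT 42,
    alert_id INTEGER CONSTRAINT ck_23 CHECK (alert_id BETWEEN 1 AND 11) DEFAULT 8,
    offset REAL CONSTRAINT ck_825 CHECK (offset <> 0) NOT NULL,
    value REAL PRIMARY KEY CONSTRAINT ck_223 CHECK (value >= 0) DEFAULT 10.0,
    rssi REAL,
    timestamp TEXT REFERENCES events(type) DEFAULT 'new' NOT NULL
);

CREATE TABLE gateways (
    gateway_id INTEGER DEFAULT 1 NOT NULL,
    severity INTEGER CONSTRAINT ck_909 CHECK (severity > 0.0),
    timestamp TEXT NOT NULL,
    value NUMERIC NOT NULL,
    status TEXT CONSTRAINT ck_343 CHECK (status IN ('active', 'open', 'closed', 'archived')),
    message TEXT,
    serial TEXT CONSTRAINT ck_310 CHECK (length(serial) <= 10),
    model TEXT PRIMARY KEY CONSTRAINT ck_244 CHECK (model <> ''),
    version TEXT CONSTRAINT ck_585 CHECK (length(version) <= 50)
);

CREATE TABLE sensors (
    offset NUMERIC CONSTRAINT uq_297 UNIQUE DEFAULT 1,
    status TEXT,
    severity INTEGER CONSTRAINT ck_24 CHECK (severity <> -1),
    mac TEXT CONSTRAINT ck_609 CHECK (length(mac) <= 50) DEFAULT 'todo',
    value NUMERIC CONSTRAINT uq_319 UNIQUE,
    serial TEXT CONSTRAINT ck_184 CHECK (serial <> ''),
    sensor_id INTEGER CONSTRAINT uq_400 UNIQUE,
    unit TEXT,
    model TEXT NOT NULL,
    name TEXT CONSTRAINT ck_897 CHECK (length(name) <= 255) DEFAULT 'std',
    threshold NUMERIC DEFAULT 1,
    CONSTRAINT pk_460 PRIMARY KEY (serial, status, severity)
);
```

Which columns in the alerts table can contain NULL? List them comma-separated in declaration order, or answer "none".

threshold, model, version, interval, alert_id, rssi

- unit: declared NOT NULL → not nullable.
- threshold: no NOT NULL constraint applies → nullable.
- model: no NOT NULL constraint applies → nullable.
- version: UNIQUE does not imply NOT NULL → nullable.
- interval: DEFAULT only fills an omitted column; an explicit NULL is still allowed → nullable.
- alert_id: CHECK does not forbid NULL (a CHECK constraint passes when its expression is NULL) → nullable.
- offset: declared NOT NULL → not nullable.
- value: part of the PRIMARY KEY, which implies NOT NULL → not nullable.
- rssi: no NOT NULL constraint applies → nullable.
- timestamp: declared NOT NULL → not nullable.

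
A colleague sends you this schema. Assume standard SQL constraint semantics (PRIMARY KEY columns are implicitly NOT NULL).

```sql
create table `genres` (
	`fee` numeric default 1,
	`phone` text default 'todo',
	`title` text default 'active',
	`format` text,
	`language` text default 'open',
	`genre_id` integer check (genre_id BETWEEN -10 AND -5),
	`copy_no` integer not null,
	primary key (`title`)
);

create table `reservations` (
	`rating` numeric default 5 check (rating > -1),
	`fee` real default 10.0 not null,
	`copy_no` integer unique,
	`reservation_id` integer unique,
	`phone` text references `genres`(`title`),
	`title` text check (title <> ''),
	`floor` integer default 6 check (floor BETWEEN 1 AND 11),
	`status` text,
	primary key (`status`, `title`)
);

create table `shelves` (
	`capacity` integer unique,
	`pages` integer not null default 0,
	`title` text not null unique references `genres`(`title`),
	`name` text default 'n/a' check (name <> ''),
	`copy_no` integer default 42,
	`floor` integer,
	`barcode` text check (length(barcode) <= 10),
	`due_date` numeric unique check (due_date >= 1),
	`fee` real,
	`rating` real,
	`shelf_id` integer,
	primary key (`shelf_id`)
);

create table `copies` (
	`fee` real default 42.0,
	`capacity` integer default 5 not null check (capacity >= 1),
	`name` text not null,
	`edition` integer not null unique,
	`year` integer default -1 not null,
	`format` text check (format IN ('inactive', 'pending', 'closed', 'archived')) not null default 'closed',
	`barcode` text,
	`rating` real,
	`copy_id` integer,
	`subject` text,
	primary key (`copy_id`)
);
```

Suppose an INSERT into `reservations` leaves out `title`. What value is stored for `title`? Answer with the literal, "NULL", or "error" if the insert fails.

title has no DEFAULT clause.
Omitting it would insert NULL, but it is part of the PRIMARY KEY, so the INSERT fails.

error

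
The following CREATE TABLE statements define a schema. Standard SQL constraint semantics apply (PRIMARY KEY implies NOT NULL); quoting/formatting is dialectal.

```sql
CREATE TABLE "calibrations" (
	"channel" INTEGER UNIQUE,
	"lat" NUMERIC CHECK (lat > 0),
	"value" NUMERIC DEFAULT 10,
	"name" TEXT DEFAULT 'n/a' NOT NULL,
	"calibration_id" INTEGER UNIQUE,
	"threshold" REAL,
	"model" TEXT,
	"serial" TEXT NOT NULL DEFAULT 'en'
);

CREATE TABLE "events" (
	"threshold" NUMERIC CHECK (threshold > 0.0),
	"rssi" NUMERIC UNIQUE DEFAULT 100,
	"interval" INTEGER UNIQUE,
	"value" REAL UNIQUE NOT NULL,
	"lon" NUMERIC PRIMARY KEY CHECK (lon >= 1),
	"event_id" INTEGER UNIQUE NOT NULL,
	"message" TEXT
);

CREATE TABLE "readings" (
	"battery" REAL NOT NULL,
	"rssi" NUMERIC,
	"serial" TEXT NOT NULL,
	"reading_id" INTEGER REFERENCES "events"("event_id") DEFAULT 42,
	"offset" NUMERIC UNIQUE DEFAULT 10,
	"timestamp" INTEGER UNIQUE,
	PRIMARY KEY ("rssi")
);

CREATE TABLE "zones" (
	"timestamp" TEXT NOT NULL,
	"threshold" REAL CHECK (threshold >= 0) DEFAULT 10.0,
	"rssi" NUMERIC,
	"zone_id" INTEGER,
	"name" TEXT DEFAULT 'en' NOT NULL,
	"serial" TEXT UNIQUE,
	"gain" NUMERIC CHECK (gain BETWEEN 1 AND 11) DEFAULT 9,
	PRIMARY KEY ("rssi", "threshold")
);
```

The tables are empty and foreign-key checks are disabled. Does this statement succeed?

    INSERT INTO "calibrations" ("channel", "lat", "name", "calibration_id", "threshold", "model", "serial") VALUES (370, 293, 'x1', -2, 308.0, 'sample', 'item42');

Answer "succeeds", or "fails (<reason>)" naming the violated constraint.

NOT NULL columns: name is supplied; serial is supplied.
CHECK constraints: 293 satisfies (lat > 0).
No constraint is violated.

succeeds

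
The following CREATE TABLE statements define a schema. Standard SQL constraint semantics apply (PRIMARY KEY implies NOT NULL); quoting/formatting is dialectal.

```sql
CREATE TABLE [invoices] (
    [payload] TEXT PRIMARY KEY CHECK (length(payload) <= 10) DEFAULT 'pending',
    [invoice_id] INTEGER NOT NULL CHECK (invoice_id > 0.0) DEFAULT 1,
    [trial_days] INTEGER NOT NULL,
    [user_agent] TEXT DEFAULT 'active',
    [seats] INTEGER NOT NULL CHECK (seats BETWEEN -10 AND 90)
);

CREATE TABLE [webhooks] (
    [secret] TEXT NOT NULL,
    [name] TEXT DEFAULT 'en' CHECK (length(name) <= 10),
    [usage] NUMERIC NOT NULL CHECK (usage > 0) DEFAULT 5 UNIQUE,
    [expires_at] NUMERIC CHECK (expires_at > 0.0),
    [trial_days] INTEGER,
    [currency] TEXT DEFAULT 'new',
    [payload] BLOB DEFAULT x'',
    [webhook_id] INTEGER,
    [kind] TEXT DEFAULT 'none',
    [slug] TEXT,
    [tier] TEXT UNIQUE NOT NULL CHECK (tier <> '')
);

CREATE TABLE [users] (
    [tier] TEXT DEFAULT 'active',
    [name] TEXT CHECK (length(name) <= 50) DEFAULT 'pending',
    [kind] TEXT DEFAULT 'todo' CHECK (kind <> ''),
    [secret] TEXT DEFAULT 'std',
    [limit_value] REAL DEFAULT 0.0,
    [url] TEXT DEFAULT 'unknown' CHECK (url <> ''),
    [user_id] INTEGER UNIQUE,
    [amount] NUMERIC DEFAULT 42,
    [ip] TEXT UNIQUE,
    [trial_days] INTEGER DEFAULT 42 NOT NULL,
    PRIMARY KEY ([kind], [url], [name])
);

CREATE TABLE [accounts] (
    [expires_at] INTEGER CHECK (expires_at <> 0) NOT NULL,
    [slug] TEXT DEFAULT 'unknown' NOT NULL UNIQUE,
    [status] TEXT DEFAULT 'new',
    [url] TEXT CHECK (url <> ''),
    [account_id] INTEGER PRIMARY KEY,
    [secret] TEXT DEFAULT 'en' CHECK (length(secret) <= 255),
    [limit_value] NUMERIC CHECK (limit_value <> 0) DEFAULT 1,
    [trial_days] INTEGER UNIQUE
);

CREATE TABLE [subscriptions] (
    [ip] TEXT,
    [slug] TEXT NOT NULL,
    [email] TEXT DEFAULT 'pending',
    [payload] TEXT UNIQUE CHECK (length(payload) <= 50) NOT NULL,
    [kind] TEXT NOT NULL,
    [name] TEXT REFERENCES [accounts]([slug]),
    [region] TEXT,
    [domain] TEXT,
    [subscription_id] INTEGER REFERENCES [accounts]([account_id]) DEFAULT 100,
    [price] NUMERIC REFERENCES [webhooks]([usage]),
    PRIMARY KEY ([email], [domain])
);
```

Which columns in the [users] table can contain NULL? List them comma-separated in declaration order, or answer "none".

tier, secret, limit_value, user_id, amount, ip

- tier: DEFAULT only fills an omitted column; an explicit NULL is still allowed → nullable.
- name: part of the PRIMARY KEY, which implies NOT NULL → not nullable.
- kind: part of the PRIMARY KEY, which implies NOT NULL → not nullable.
- secret: DEFAULT only fills an omitted column; an explicit NULL is still allowed → nullable.
- limit_value: DEFAULT only fills an omitted column; an explicit NULL is still allowed → nullable.
- url: part of the PRIMARY KEY, which implies NOT NULL → not nullable.
- user_id: UNIQUE does not imply NOT NULL → nullable.
- amount: DEFAULT only fills an omitted column; an explicit NULL is still allowed → nullable.
- ip: UNIQUE does not imply NOT NULL → nullable.
- trial_days: declared NOT NULL → not nullable.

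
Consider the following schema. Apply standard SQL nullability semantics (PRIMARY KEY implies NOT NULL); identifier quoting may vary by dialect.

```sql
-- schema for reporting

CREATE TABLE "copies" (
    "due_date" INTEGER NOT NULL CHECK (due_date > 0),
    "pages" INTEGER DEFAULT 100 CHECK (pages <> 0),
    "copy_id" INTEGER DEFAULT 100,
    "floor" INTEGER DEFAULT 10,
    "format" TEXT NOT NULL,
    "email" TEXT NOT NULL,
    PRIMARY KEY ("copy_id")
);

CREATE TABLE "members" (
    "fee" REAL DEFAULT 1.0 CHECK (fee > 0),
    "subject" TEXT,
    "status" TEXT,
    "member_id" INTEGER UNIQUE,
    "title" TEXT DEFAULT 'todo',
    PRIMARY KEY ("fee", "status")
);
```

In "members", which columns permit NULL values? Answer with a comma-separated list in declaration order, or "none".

subject, member_id, title

- fee: part of the PRIMARY KEY, which implies NOT NULL → not nullable.
- subject: no NOT NULL constraint applies → nullable.
- status: part of the PRIMARY KEY, which implies NOT NULL → not nullable.
- member_id: UNIQUE does not imply NOT NULL → nullable.
- title: DEFAULT only fills an omitted column; an explicit NULL is still allowed → nullable.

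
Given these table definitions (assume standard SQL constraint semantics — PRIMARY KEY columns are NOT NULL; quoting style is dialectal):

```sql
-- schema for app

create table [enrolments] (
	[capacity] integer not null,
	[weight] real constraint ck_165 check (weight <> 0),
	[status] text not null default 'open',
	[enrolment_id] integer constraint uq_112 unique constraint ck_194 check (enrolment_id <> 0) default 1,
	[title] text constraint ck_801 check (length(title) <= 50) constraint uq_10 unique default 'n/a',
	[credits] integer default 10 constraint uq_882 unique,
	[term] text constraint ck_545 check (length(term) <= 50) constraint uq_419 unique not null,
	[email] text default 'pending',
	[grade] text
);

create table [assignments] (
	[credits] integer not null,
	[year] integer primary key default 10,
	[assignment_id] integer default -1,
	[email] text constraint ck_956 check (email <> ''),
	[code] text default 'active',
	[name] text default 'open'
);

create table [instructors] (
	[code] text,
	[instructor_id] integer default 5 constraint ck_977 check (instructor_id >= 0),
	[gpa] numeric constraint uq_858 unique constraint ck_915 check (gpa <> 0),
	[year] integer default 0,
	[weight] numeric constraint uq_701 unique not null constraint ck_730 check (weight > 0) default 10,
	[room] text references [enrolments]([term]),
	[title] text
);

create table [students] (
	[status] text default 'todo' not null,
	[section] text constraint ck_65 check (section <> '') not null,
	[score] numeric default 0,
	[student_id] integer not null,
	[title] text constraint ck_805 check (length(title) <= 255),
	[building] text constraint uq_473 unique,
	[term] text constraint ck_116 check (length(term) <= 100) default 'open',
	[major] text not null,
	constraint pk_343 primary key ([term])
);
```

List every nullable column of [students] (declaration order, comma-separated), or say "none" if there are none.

- status: declared NOT NULL → not nullable.
- section: declared NOT NULL → not nullable.
- score: DEFAULT only fills an omitted column; an explicit NULL is still allowed → nullable.
- student_id: declared NOT NULL → not nullable.
- title: CHECK does not forbid NULL (a CHECK constraint passes when its expression is NULL) → nullable.
- building: UNIQUE does not imply NOT NULL → nullable.
- term: part of the PRIMARY KEY, which implies NOT NULL → not nullable.
- major: declared NOT NULL → not nullable.

score, title, building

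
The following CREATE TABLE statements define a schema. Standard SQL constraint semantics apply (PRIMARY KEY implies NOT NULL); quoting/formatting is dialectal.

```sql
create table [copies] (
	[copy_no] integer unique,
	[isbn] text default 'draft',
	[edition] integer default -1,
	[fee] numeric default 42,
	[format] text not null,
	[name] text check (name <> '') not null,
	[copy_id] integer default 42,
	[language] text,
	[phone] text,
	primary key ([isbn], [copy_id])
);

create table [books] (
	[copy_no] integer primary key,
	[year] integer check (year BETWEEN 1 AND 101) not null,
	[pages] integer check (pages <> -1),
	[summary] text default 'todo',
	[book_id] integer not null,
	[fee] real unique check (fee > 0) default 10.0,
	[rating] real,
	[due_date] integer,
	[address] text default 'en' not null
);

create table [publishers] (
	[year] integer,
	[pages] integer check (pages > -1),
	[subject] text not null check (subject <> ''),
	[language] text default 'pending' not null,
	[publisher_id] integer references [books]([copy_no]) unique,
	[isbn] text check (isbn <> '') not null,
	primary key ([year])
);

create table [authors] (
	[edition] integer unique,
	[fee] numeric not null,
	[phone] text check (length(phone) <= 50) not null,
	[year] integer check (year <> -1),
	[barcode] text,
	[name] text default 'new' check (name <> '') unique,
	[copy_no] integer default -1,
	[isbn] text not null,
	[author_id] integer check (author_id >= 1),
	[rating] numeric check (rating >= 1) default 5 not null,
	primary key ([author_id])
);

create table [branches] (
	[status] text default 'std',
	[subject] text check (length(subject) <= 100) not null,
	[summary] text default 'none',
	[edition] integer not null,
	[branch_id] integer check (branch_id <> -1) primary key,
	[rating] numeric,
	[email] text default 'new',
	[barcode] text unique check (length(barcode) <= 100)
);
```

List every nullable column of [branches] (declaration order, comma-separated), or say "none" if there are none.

status, summary, rating, email, barcode

- status: DEFAULT only fills an omitted column; an explicit NULL is still allowed → nullable.
- subject: declared NOT NULL → not nullable.
- summary: DEFAULT only fills an omitted column; an explicit NULL is still allowed → nullable.
- edition: declared NOT NULL → not nullable.
- branch_id: part of the PRIMARY KEY, which implies NOT NULL → not nullable.
- rating: no NOT NULL constraint applies → nullable.
- email: DEFAULT only fills an omitted column; an explicit NULL is still allowed → nullable.
- barcode: CHECK does not forbid NULL (a CHECK constraint passes when its expression is NULL) → nullable.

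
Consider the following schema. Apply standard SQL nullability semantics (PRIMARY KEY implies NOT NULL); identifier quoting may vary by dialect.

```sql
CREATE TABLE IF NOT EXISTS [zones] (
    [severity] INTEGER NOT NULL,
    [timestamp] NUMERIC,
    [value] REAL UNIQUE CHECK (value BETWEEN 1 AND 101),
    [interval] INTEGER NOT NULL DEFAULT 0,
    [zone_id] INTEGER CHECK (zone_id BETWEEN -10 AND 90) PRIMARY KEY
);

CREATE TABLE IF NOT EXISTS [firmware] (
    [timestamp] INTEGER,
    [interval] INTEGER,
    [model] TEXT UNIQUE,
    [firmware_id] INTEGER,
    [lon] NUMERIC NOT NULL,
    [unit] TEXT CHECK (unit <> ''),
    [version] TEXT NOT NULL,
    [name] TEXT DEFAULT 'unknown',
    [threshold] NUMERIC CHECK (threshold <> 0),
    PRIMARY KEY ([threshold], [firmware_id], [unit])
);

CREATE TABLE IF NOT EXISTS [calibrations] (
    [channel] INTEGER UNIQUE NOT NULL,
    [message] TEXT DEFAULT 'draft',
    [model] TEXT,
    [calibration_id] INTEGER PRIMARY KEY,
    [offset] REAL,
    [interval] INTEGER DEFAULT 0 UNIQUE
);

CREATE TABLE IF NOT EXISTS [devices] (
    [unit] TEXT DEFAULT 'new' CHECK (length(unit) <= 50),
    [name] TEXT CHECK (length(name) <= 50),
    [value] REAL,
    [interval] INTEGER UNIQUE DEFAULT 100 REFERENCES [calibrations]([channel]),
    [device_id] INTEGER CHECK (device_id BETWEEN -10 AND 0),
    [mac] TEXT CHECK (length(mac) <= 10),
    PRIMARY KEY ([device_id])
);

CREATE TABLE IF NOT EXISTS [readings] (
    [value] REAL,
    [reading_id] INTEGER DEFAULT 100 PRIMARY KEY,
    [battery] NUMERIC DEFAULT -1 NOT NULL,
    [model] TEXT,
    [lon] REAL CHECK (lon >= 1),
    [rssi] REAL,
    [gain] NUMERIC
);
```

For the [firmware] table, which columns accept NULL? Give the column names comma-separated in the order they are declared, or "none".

- timestamp: no NOT NULL constraint applies → nullable.
- interval: no NOT NULL constraint applies → nullable.
- model: UNIQUE does not imply NOT NULL → nullable.
- firmware_id: part of the PRIMARY KEY, which implies NOT NULL → not nullable.
- lon: declared NOT NULL → not nullable.
- unit: part of the PRIMARY KEY, which implies NOT NULL → not nullable.
- version: declared NOT NULL → not nullable.
- name: DEFAULT only fills an omitted column; an explicit NULL is still allowed → nullable.
- threshold: part of the PRIMARY KEY, which implies NOT NULL → not nullable.

timestamp, interval, model, name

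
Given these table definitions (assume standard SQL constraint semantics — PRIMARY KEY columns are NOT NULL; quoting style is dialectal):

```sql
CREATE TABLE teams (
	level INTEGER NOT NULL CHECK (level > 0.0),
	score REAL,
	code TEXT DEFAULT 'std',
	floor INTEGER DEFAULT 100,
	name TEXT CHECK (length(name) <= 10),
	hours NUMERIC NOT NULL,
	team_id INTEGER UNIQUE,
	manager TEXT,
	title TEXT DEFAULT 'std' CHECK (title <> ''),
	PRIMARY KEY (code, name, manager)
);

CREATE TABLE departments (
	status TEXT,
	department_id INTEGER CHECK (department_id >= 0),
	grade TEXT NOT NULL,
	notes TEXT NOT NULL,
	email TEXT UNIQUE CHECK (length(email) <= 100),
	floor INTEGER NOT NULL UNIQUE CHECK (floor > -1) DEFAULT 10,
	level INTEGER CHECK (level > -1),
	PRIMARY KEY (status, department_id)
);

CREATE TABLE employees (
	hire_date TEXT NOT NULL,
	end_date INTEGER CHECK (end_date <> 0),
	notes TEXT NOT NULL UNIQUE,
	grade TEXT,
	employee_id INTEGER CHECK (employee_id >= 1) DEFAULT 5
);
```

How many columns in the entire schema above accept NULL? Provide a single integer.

9

teams: 4 nullable (score, floor, team_id, title — PK (code, name, manager) and explicit NOT NULL columns excluded).
departments: 2 nullable (email, level — PK (status, department_id) and explicit NOT NULL columns excluded).
employees: 3 nullable (end_date, grade, employee_id — PK none and explicit NOT NULL columns excluded).
Total: 4 + 2 + 3 = 9.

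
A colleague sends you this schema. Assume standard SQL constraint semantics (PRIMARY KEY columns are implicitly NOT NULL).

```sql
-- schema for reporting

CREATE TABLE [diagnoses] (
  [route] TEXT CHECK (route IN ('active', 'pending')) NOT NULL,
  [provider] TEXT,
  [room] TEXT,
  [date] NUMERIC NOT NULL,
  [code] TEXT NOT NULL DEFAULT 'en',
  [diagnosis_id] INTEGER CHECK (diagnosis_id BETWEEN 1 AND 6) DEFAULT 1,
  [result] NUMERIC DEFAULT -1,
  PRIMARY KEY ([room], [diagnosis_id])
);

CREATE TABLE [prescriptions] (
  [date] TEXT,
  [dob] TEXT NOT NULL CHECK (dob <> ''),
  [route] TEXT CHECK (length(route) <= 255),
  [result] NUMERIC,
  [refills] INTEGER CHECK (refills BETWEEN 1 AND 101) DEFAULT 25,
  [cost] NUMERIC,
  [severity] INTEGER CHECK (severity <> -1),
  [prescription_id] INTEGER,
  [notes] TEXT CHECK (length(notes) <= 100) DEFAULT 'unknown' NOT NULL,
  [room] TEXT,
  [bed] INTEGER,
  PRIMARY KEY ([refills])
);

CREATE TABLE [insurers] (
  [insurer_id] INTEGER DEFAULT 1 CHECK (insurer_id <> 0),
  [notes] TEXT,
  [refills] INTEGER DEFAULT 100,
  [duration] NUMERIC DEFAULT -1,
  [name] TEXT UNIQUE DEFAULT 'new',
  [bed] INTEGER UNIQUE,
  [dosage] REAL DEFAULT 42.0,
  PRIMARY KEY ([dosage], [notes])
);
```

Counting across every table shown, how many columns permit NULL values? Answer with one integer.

15

diagnoses: 2 nullable (provider, result — PK (room, diagnosis_id) and explicit NOT NULL columns excluded).
prescriptions: 8 nullable (date, route, result, cost, severity, prescription_id, room, bed — PK (refills) and explicit NOT NULL columns excluded).
insurers: 5 nullable (insurer_id, refills, duration, name, bed — PK (dosage, notes) and explicit NOT NULL columns excluded).
Total: 2 + 8 + 5 = 15.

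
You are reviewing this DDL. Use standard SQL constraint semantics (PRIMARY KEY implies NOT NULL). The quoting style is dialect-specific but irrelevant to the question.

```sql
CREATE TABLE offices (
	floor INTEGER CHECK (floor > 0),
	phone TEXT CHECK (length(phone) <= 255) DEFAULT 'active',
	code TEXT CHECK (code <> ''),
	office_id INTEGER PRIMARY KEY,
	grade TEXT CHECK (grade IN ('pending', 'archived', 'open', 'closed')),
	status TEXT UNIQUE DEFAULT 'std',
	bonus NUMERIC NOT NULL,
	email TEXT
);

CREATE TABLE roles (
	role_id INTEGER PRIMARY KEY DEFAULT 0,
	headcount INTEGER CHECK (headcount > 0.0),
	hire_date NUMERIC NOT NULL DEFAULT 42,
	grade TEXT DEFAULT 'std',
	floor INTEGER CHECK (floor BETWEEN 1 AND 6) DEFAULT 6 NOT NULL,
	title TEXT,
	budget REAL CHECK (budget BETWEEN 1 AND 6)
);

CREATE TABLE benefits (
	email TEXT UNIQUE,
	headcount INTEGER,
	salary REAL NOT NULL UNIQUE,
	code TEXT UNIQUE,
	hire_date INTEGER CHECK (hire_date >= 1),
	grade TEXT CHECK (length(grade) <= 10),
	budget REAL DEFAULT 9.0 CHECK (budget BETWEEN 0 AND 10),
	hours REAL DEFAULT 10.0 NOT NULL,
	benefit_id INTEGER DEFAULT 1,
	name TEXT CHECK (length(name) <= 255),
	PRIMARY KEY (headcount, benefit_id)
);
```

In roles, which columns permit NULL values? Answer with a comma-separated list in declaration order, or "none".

- role_id: part of the PRIMARY KEY, which implies NOT NULL → not nullable.
- headcount: CHECK does not forbid NULL (a CHECK constraint passes when its expression is NULL) → nullable.
- hire_date: declared NOT NULL → not nullable.
- grade: DEFAULT only fills an omitted column; an explicit NULL is still allowed → nullable.
- floor: declared NOT NULL → not nullable.
- title: no NOT NULL constraint applies → nullable.
- budget: CHECK does not forbid NULL (a CHECK constraint passes when its expression is NULL) → nullable.

headcount, grade, title, budget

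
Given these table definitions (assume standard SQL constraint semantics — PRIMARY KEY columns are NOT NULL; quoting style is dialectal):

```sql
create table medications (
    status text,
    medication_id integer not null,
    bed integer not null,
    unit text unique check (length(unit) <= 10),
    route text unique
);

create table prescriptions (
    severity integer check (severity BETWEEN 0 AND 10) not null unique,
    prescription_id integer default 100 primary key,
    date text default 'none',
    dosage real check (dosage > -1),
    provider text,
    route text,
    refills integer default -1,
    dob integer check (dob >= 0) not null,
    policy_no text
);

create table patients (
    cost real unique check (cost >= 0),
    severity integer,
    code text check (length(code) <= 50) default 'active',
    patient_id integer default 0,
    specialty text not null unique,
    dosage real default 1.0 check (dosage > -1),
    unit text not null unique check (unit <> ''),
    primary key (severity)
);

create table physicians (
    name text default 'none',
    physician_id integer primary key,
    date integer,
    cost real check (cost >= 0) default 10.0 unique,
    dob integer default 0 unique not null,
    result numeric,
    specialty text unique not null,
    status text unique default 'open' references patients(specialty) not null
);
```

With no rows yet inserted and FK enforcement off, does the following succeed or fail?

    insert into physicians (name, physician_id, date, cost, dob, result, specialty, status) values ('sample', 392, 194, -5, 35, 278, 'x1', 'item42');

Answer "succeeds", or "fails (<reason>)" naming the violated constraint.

fails (CHECK on cost)

The value -5 for cost violates CHECK (cost >= 0).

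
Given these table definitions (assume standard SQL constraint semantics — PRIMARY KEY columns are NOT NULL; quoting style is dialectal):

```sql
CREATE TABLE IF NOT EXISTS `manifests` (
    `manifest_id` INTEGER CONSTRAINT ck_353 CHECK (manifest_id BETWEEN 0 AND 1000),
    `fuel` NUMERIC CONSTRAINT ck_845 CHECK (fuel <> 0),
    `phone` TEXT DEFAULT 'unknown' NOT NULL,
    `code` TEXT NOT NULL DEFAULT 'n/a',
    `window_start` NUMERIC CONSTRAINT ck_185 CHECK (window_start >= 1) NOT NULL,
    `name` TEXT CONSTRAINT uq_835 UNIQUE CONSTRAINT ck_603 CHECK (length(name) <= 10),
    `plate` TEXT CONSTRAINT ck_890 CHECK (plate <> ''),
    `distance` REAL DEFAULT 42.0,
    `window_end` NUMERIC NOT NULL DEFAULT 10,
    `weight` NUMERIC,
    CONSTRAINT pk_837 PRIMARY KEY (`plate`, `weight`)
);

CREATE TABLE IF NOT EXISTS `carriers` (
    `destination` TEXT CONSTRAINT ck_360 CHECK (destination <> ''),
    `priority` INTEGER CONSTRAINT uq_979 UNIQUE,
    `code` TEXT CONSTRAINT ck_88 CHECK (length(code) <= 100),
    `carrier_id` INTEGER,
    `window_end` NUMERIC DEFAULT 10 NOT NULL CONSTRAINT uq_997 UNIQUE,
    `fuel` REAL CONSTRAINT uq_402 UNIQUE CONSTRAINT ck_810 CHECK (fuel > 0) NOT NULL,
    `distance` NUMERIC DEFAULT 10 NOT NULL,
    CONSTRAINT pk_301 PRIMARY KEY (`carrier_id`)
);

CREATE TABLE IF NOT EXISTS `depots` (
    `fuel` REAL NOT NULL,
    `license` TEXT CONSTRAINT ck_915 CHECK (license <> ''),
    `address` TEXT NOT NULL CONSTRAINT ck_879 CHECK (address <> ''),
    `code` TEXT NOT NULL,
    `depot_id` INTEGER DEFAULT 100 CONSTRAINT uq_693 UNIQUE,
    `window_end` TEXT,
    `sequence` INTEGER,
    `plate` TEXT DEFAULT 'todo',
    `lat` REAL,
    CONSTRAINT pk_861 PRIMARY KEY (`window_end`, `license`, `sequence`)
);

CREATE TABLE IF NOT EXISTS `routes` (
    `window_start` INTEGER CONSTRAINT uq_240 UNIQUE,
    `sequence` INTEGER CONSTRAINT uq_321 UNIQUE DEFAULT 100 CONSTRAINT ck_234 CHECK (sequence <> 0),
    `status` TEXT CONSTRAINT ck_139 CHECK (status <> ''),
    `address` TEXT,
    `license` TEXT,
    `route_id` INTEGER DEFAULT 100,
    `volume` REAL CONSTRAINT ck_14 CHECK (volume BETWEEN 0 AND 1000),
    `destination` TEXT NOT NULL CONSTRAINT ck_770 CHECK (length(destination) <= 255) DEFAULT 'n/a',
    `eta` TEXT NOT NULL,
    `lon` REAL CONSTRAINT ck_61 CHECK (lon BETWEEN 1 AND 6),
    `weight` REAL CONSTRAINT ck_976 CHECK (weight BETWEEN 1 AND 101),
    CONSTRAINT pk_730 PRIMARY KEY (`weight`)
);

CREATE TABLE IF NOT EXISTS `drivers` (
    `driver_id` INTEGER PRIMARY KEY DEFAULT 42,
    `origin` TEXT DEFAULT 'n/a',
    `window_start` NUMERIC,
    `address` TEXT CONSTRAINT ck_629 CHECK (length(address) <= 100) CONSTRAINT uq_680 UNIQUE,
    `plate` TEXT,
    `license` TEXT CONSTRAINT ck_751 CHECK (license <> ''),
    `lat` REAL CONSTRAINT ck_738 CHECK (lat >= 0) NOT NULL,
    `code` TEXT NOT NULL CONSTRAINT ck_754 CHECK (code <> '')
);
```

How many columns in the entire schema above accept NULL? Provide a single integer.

23

manifests: 4 nullable (manifest_id, fuel, name, distance — PK (plate, weight) and explicit NOT NULL columns excluded).
carriers: 3 nullable (destination, priority, code — PK (carrier_id) and explicit NOT NULL columns excluded).
depots: 3 nullable (depot_id, plate, lat — PK (window_end, license, sequence) and explicit NOT NULL columns excluded).
routes: 8 nullable (window_start, sequence, status, address, license, route_id, volume, lon — PK (weight) and explicit NOT NULL columns excluded).
drivers: 5 nullable (origin, window_start, address, plate, license — PK (driver_id) and explicit NOT NULL columns excluded).
Total: 4 + 3 + 3 + 8 + 5 = 23.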